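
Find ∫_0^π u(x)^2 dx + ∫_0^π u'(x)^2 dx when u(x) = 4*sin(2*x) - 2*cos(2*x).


||u||_{H^1(0,π)}^2 = 50*π

u'(x) = 4*sin(2*x) + 8*cos(2*x).
Expand u² and (u')² and integrate term by term on (0, π), using: for integers n ≥ 1, ∫_0^π sin²(nx) dx = ∫_0^π cos²(nx) dx = π/2; for n ≠ n', ∫_0^π sin(nx)sin(n'x) dx = ∫_0^π cos(nx)cos(n'x) dx = 0; and by product-to-sum, ∫_0^π sin(nx)cos(n'x) dx = ½∫_0^π [sin((n+n')x) + sin((n−n')x)] dx, which is 0 when n+n' is even and 2n/(n²−n'²) when n+n' is odd (it need not vanish on (0, π)).
  u² squared terms: (-2)²·∫cos(2x)² dx = 4·π/2 = 2*π;  (4)²·∫sin(2x)² dx = 16·π/2 = 8*π.
  u² cross terms: 2·(-2)·(4)·∫cos(2x)·sin(2x) dx = -16·(0) = 0.
  So ∫_0^π u² dx = 2*π + 8*π + 0 = 10*π.
  (u')² squared terms: (4)²·∫sin(2x)² dx = 16·π/2 = 8*π;  (8)²·∫cos(2x)² dx = 64·π/2 = 32*π.
  (u')² cross terms: 2·(4)·(8)·∫sin(2x)·cos(2x) dx = 64·(0) = 0.
  So ∫_0^π (u')² dx = 8*π + 32*π + 0 = 40*π.
||u||_{H^1}^2 = (10*π) + (40*π) = 50*π.


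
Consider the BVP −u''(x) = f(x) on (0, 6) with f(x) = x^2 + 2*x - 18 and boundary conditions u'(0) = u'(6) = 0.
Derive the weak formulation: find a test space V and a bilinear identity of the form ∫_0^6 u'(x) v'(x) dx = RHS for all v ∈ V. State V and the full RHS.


V = H^1(0, 6) (no boundary constraint on v; u is determined up to an additive constant); weak form: ∫_0^6 u'v' dx = ∫_0^6 (x^2 + 2*x - 18) v dx for all v ∈ V.

Multiply both sides by a test function v and integrate from 0 to 6:
  ∫_0^6 −u''(x) v(x) dx = ∫_0^6 f(x) v(x) dx.
Integrate the LHS by parts once:
  ∫_0^6 −u'' v dx = −[u'(x) v(x)]_0^6 + ∫_0^6 u'(x) v'(x) dx.
Thus ∫_0^6 u'(x) v'(x) dx = ∫_0^6 f(x) v(x) dx + [u'(x) v(x)]_0^6.
Choose V so that boundary terms are either known or forced to vanish.
u has homogeneous Neumann: u'(0) = u'(6) = 0. So [u' v]_0^6 = 0·v(6) − 0·v(0) = 0 for any v; take V = H^1(0, 6).
Weak formulation: find u (satisfying any essential BC) such that ∫_0^6 u'(x) v'(x) dx = ∫_0^6 f v dx for all v ∈ V (homogeneous Neumann, so boundary terms vanish).
Substituting f(x) = x^2 + 2*x - 18, the right-hand side is ∫_0^6 (x^2 + 2*x - 18) v dx.
Compatibility check (pure Neumann): taking v ≡ 1 ∈ V gives 0 = ∫_0^6 f dx + (0) − (0), i.e. ∫_0^6 f dx must equal u'(0) − u'(6) = 0. Indeed ∫_0^6 (x^2 + 2*x - 18) dx = 0, so the data are compatible. The solution is then unique only up to an additive constant (fix it e.g. by requiring ∫_0^6 u dx = 0).


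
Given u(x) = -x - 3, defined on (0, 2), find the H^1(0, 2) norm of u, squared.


||u||_{H^1}^2 = 104/3

The H^1 norm (squared) on an interval (0, L) is
  ||u||_{H^1}^2 = ∫_0^L u(x)^2 dx + ∫_0^L u'(x)^2 dx.
Compute u'(x) = -1.
Then u(x)^2 = x**2 + 6*x + 9 and u'(x)^2 = 1.
Integrate each monomial from 0 to 2 using ∫_0^2 c·x^n dx = c·2^(n+1)/(n+1):
  ∫_0^2 u(x)^2 dx = ∫_0^2 (x^2 + 6*x + 9) dx. Term by term:
    ∫_0^2 x^2 dx = 8/3;  ∫_0^2 6*x dx = 12;  ∫_0^2 9 dx = 18.
  Sum: 8/3 + 12 + 18 = 98/3.
  ∫_0^2 u'(x)^2 dx = ∫_0^2 (1) dx. Term by term:
    ∫_0^2 1 dx = 2.
Adding: ||u||_{H^1}^2 = 98/3 + 2 = 104/3.


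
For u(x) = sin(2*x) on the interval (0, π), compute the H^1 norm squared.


||u||_{H^1(0,π)}^2 = 5*π/2

u'(x) = 2*cos(2*x).
Expand u² and (u')² and integrate term by term on (0, π), using: for integers n ≥ 1, ∫_0^π sin²(nx) dx = ∫_0^π cos²(nx) dx = π/2; for n ≠ n', ∫_0^π sin(nx)sin(n'x) dx = ∫_0^π cos(nx)cos(n'x) dx = 0; and by product-to-sum, ∫_0^π sin(nx)cos(n'x) dx = ½∫_0^π [sin((n+n')x) + sin((n−n')x)] dx, which is 0 when n+n' is even and 2n/(n²−n'²) when n+n' is odd (it need not vanish on (0, π)).
  u² squared terms: (1)²·∫sin(2x)² dx = 1·π/2 = π/2.
  So ∫_0^π u² dx = π/2.
  (u')² squared terms: (2)²·∫cos(2x)² dx = 4·π/2 = 2*π.
  So ∫_0^π (u')² dx = 2*π.
||u||_{H^1}^2 = (π/2) + (2*π) = 5*π/2.


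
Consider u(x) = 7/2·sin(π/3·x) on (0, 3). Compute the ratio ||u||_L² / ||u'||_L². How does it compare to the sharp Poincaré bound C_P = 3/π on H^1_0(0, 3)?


||u||_L² / ||u'||_L² = 3/π = C_P.

u(x) = 7/2·sin(π/3·x), so u'(x) = 7*π*cos(π*x/3)/6.
Writing u(x) = A·sin(kπx/L) with A = 7/2 and k = 1, use ∫_0^L sin²(kπx/L) dx = L/2 and ∫_0^L cos²(kπx/L) dx = L/2.
u² = 49/4·sin²(π/3·x) and (u')² = 49*π^2/36·cos²(π/3·x), and each of sin², cos² integrates to L/2 = 3/2 over (0, 3).
∫_0^3 u² dx = 147/8, so ||u||_L² = 7*sqrt(6)/4.
∫_0^3 (u')² dx = 49*π^2/24, so ||u'||_L² = 7*sqrt(6)*π/12.
Ratio ||u||_L² / ||u'||_L² = 3/π.
Sharp Poincaré constant on H^1_0(0, 3) is C_P = L/π = 3/π, achieved by sin(π/3·x).
This is the k = 1 eigenfunction (up to amplitude), so the ratio equals the sharp Poincaré constant exactly.


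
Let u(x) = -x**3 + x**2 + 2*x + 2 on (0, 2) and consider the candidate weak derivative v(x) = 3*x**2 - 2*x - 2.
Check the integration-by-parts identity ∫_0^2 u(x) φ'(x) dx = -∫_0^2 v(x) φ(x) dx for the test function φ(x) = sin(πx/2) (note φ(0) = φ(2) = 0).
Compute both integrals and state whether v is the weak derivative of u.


LHS = -96/π^3 + 8/π, RHS = -8/π + 96/π^3. No, v is not the weak derivative of u.

u(x) = -x**3 + x**2 + 2*x + 2, classical derivative u'(x) = -3*x**2 + 2*x + 2.
φ(x) = sin(πx/2), so φ'(x) = π*cos(π*x/2)/2.
Note φ(0) = φ(2) = 0, so the boundary term u·φ vanishes.
LHS = ∫_0^2 u(x) φ'(x) dx = ∫_0^2 (-π*x^3*cos(π*x/2)/2 + π*x^2*cos(π*x/2)/2 + π*x*cos(π*x/2) + π*cos(π*x/2)) dx. Term by term:
  ∫_0^2 π*cos(π*x/2) dx = 0;  ∫_0^2 π*x*cos(π*x/2) dx = -8/π;  ∫_0^2 π*x^2*cos(π*x/2)/2 dx = -8/π;
  ∫_0^2 -π*x^3*cos(π*x/2)/2 dx = -96/π^3 + 24/π.
Sum: 0 − 8/π − 8/π + -96/π^3 + 24/π = -96/π^3 + 8/π.
So LHS = -96/π^3 + 8/π.
∫_0^2 v(x) φ(x) dx = ∫_0^2 (3*x^2*sin(π*x/2) - 2*x*sin(π*x/2) - 2*sin(π*x/2)) dx. Term by term:
  ∫_0^2 -2*sin(π*x/2) dx = -8/π;  ∫_0^2 -2*x*sin(π*x/2) dx = -8/π;  ∫_0^2 3*x^2*sin(π*x/2) dx = -96/π^3 + 24/π.
Sum: -8/π − 8/π + -96/π^3 + 24/π = -96/π^3 + 8/π.
So RHS = -∫_0^2 v(x) φ(x) dx = -8/π + 96/π^3.
LHS − RHS = -192/π^3 + 16/π ≠ 0, so the identity fails.
(For a valid weak derivative the identity must hold for EVERY test function, in particular this one. The failure shows v is NOT the weak derivative of u.)
Correct weak derivative would be u'(x) = -3*x**2 + 2*x + 2.


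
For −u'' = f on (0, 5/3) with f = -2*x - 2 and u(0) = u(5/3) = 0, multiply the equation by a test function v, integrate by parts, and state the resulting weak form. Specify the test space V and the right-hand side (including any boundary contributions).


V = H^1_0(0, 5/3) (so v(0) = v(5/3) = 0); weak form: ∫_0^5/3 u'v' dx = ∫_0^5/3 (-2*x - 2) v dx for all v ∈ V.

Multiply both sides by a test function v and integrate from 0 to 5/3:
  ∫_0^5/3 −u''(x) v(x) dx = ∫_0^5/3 f(x) v(x) dx.
Integrate the LHS by parts once:
  ∫_0^5/3 −u'' v dx = −[u'(x) v(x)]_0^5/3 + ∫_0^5/3 u'(x) v'(x) dx.
Thus ∫_0^5/3 u'(x) v'(x) dx = ∫_0^5/3 f(x) v(x) dx + [u'(x) v(x)]_0^5/3.
Choose V so that boundary terms are either known or forced to vanish.
u is Dirichlet: u(0) = u(5/3) = 0. Let V = H^1_0(0, 5/3); then v(0) = v(5/3) = 0, and [u' v]_0^5/3 = 0.
Weak formulation: find u (satisfying any essential BC) such that ∫_0^5/3 u'(x) v'(x) dx = ∫_0^5/3 f v dx for all v ∈ V.
Substituting f(x) = -2*x - 2, the right-hand side is ∫_0^5/3 (-2*x - 2) v dx.


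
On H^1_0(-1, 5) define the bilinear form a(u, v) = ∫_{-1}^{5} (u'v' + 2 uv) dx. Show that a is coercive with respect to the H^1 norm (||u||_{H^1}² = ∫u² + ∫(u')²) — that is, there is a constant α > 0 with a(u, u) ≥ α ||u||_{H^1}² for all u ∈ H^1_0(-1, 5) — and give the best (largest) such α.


α = 1

Coercivity of a(·,·) on H^1_0(-1, 5) means a(u, u) ≥ α ||u||_{H^1}² for every u ∈ H^1_0.
The interval has length L = 6, and Poincaré/coercivity depend only on L. Here a(u, u) = ∫(u')² + (2)·∫u².
Here c = 2 ≥ 1, so a(u,u) = ∫(u')² + c∫u² ≥ ∫(u')² + ∫u² = ||u||_{H^1}², i.e. α = 1 works. No larger α is possible: a(u,u) ≥ α||u||_{H^1}² means (1−α)∫(u')² ≥ (α−c)∫u², and for the modes u_n = sin(nπ(x−x₀)/L) (x₀ the left endpoint) one has ∫u_n²/∫(u_n')² = (L/(nπ))² → 0, so a(u_n,u_n)/||u_n||_{H^1}² → 1. Hence the optimal constant is α = 1.
Therefore α = 1.


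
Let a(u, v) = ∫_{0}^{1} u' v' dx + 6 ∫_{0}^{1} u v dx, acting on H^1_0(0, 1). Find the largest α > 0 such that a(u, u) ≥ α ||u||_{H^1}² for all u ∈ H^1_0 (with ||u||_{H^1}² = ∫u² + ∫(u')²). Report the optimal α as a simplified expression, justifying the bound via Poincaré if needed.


α = 1

Coercivity of a(·,·) on H^1_0(0, 1) means a(u, u) ≥ α ||u||_{H^1}² for every u ∈ H^1_0.
The interval has length L = 1, and Poincaré/coercivity depend only on L. Here a(u, u) = ∫(u')² + (6)·∫u².
Here c = 6 ≥ 1, so a(u,u) = ∫(u')² + c∫u² ≥ ∫(u')² + ∫u² = ||u||_{H^1}², i.e. α = 1 works. No larger α is possible: a(u,u) ≥ α||u||_{H^1}² means (1−α)∫(u')² ≥ (α−c)∫u², and for the modes u_n = sin(nπ(x−x₀)/L) (x₀ the left endpoint) one has ∫u_n²/∫(u_n')² = (L/(nπ))² → 0, so a(u_n,u_n)/||u_n||_{H^1}² → 1. Hence the optimal constant is α = 1.
Therefore α = 1.


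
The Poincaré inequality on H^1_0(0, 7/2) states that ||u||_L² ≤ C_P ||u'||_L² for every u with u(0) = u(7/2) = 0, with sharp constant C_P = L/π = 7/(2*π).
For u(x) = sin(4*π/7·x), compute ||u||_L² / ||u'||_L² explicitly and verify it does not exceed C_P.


||u||_L² / ||u'||_L² = 7/(4*π) < C_P = 7/(2*π).

u(x) = sin(4*π/7·x), so u'(x) = 4*π*cos(4*π*x/7)/7.
Writing u(x) = A·sin(kπx/L) with A = 1 and k = 2, use ∫_0^L sin²(kπx/L) dx = L/2 and ∫_0^L cos²(kπx/L) dx = L/2.
u² = 1·sin²(4*π/7·x) and (u')² = 16*π^2/49·cos²(4*π/7·x), and each of sin², cos² integrates to L/2 = 7/4 over (0, 7/2).
∫_0^7/2 u² dx = 7/4, so ||u||_L² = sqrt(7)/2.
∫_0^7/2 (u')² dx = 4*π^2/7, so ||u'||_L² = 2*sqrt(7)*π/7.
Ratio ||u||_L² / ||u'||_L² = 7/(4*π).
Sharp Poincaré constant on H^1_0(0, 7/2) is C_P = L/π = 7/(2*π), achieved by sin(2*π/7·x).
This is the k = 2 harmonic; the ratio L/(kπ) is strictly less than C_P = L/π, consistent with the sharp inequality ||u||_L² ≤ C_P ||u'||_L².


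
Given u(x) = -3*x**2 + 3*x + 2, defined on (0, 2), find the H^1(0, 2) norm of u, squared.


||u||_{H^1}^2 = 258/5

The H^1 norm (squared) on an interval (0, L) is
  ||u||_{H^1}^2 = ∫_0^L u(x)^2 dx + ∫_0^L u'(x)^2 dx.
Compute u'(x) = 3 - 6*x.
Then u(x)^2 = 9*x**4 - 18*x**3 - 3*x**2 + 12*x + 4 and u'(x)^2 = 36*x**2 - 36*x + 9.
Integrate each monomial from 0 to 2 using ∫_0^2 c·x^n dx = c·2^(n+1)/(n+1):
  ∫_0^2 u(x)^2 dx = ∫_0^2 (9*x^4 - 18*x^3 - 3*x^2 + 12*x + 4) dx. Term by term:
    ∫_0^2 9*x^4 dx = 288/5;  ∫_0^2 -18*x^3 dx = -72;  ∫_0^2 -3*x^2 dx = -8;
    ∫_0^2 12*x dx = 24;  ∫_0^2 4 dx = 8.
  Sum: 288/5 − 72 − 8 + 24 + 8 = 48/5.
  ∫_0^2 u'(x)^2 dx = ∫_0^2 (36*x^2 - 36*x + 9) dx. Term by term:
    ∫_0^2 36*x^2 dx = 96;  ∫_0^2 -36*x dx = -72;  ∫_0^2 9 dx = 18.
  Sum: 96 − 72 + 18 = 42.
Adding: ||u||_{H^1}^2 = 48/5 + 42 = 258/5.


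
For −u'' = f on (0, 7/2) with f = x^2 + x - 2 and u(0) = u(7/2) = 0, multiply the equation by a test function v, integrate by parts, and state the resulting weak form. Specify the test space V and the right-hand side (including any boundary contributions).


V = H^1_0(0, 7/2) (so v(0) = v(7/2) = 0); weak form: ∫_0^7/2 u'v' dx = ∫_0^7/2 (x^2 + x - 2) v dx for all v ∈ V.

Multiply both sides by a test function v and integrate from 0 to 7/2:
  ∫_0^7/2 −u''(x) v(x) dx = ∫_0^7/2 f(x) v(x) dx.
Integrate the LHS by parts once:
  ∫_0^7/2 −u'' v dx = −[u'(x) v(x)]_0^7/2 + ∫_0^7/2 u'(x) v'(x) dx.
Thus ∫_0^7/2 u'(x) v'(x) dx = ∫_0^7/2 f(x) v(x) dx + [u'(x) v(x)]_0^7/2.
Choose V so that boundary terms are either known or forced to vanish.
u is Dirichlet: u(0) = u(7/2) = 0. Let V = H^1_0(0, 7/2); then v(0) = v(7/2) = 0, and [u' v]_0^7/2 = 0.
Weak formulation: find u (satisfying any essential BC) such that ∫_0^7/2 u'(x) v'(x) dx = ∫_0^7/2 f v dx for all v ∈ V.
Substituting f(x) = x^2 + x - 2, the right-hand side is ∫_0^7/2 (x^2 + x - 2) v dx.


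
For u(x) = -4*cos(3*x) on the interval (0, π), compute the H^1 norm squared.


||u||_{H^1(0,π)}^2 = 80*π

u'(x) = 12*sin(3*x).
Expand u² and (u')² and integrate term by term on (0, π), using: for integers n ≥ 1, ∫_0^π sin²(nx) dx = ∫_0^π cos²(nx) dx = π/2; for n ≠ n', ∫_0^π sin(nx)sin(n'x) dx = ∫_0^π cos(nx)cos(n'x) dx = 0; and by product-to-sum, ∫_0^π sin(nx)cos(n'x) dx = ½∫_0^π [sin((n+n')x) + sin((n−n')x)] dx, which is 0 when n+n' is even and 2n/(n²−n'²) when n+n' is odd (it need not vanish on (0, π)).
  u² squared terms: (-4)²·∫cos(3x)² dx = 16·π/2 = 8*π.
  So ∫_0^π u² dx = 8*π.
  (u')² squared terms: (12)²·∫sin(3x)² dx = 144·π/2 = 72*π.
  So ∫_0^π (u')² dx = 72*π.
||u||_{H^1}^2 = (8*π) + (72*π) = 80*π.


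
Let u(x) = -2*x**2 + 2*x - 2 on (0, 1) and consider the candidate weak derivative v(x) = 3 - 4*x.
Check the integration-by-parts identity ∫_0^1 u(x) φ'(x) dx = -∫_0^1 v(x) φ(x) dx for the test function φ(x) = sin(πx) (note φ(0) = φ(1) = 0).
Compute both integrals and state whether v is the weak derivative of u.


LHS = 0, RHS = -2/π. No, v is not the weak derivative of u.

u(x) = -2*x**2 + 2*x - 2, classical derivative u'(x) = 2 - 4*x.
φ(x) = sin(πx), so φ'(x) = π*cos(π*x).
Note φ(0) = φ(1) = 0, so the boundary term u·φ vanishes.
LHS = ∫_0^1 u(x) φ'(x) dx = ∫_0^1 (-2*π*x^2*cos(π*x) + 2*π*x*cos(π*x) - 2*π*cos(π*x)) dx. Term by term:
  ∫_0^1 -2*π*cos(π*x) dx = 0;  ∫_0^1 -2*π*x^2*cos(π*x) dx = 4/π;  ∫_0^1 2*π*x*cos(π*x) dx = -4/π.
Sum: 0 + 4/π − 4/π = 0.
So LHS = 0.
∫_0^1 v(x) φ(x) dx = ∫_0^1 (-4*x*sin(π*x) + 3*sin(π*x)) dx. Term by term:
  ∫_0^1 3*sin(π*x) dx = 6/π;  ∫_0^1 -4*x*sin(π*x) dx = -4/π.
Sum: 6/π − 4/π = 2/π.
So RHS = -∫_0^1 v(x) φ(x) dx = -2/π.
LHS − RHS = 2/π ≠ 0, so the identity fails.
(For a valid weak derivative the identity must hold for EVERY test function, in particular this one. The failure shows v is NOT the weak derivative of u.)
Correct weak derivative would be u'(x) = 2 - 4*x.


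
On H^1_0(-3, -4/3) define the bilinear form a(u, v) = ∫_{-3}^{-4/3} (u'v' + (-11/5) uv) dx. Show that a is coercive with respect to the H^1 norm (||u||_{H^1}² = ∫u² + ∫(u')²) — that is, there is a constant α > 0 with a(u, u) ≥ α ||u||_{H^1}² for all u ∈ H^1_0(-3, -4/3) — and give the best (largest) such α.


α = (-55 + 9*π^2)/(25 + 9*π^2)

Coercivity of a(·,·) on H^1_0(-3, -4/3) means a(u, u) ≥ α ||u||_{H^1}² for every u ∈ H^1_0.
The interval has length L = 5/3, and Poincaré/coercivity depend only on L. Here a(u, u) = ∫(u')² + (-11/5)·∫u².
Here c = -11/5 < 0 with |c| < (π/L)² = 9*π^2/25, so coercivity still holds. The condition a(u,u) ≥ α||u||_{H^1}² reads (1−α)∫(u')² ≥ (α−c)∫u². Any admissible α is ≤ 1 (rapidly oscillating u have ∫u²/∫(u')² → 0), and α = 1 would force 0 ≥ (1−c)∫u², impossible since c < 1; so 1−α > 0. By the sharp Poincaré inequality on H^1_0 of an interval of length L, ∫(u')² ≥ (π/L)²∫u² with equality for the first sine mode sin(π(x−x₀)/L) (x₀ the left endpoint), so the inequality holds for all u iff (1−α)(π/L)² ≥ α − c, i.e. α ≤ ((π/L)² + c)/((π/L)² + 1) = (1 + c(L/π)²)/(1 + (L/π)²). (Direct route, valid since c ≤ 0: Poincaré gives c∫u² ≥ c(L/π)²∫(u')², so a(u,u) ≥ (1 + c(L/π)²)∫(u')², while ||u||_{H^1}² ≤ (1 + (L/π)²)∫(u')²; dividing yields the same α.) With (π/L)² = 9*π^2/25 and c = -11/5, the largest admissible constant is α = ((π/L)² + c)/((π/L)² + 1).
Simplifying, α = (-55 + 9*π^2)/(25 + 9*π^2).


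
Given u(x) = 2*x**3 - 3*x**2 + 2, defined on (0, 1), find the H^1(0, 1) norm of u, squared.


||u||_{H^1}^2 = 25/7

The H^1 norm (squared) on an interval (0, L) is
  ||u||_{H^1}^2 = ∫_0^L u(x)^2 dx + ∫_0^L u'(x)^2 dx.
Compute u'(x) = 6*x**2 - 6*x.
Then u(x)^2 = 4*x**6 - 12*x**5 + 9*x**4 + 8*x**3 - 12*x**2 + 4 and u'(x)^2 = 36*x**4 - 72*x**3 + 36*x**2.
Integrate each monomial from 0 to 1 using ∫_0^1 c·x^n dx = c·1^(n+1)/(n+1):
  ∫_0^1 u(x)^2 dx = ∫_0^1 (4*x^6 - 12*x^5 + 9*x^4 + 8*x^3 - 12*x^2 + 4) dx. Term by term:
    ∫_0^1 4*x^6 dx = 4/7;  ∫_0^1 -12*x^5 dx = -2;  ∫_0^1 9*x^4 dx = 9/5;
    ∫_0^1 8*x^3 dx = 2;  ∫_0^1 -12*x^2 dx = -4;  ∫_0^1 4 dx = 4.
  Sum: 4/7 − 2 + 9/5 + 2 − 4 + 4 = 83/35.
  ∫_0^1 u'(x)^2 dx = ∫_0^1 (36*x^4 - 72*x^3 + 36*x^2) dx. Term by term:
    ∫_0^1 36*x^4 dx = 36/5;  ∫_0^1 -72*x^3 dx = -18;  ∫_0^1 36*x^2 dx = 12.
  Sum: 36/5 − 18 + 12 = 6/5.
Adding: ||u||_{H^1}^2 = 83/35 + 6/5 = 25/7.


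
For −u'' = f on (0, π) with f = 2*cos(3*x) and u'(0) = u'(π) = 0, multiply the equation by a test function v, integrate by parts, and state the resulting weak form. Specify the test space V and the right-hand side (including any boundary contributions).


V = H^1(0, π) (no boundary constraint on v; u is determined up to an additive constant); weak form: ∫_0^π u'v' dx = ∫_0^π (2*cos(3*x)) v dx for all v ∈ V.

Multiply both sides by a test function v and integrate from 0 to π:
  ∫_0^π −u''(x) v(x) dx = ∫_0^π f(x) v(x) dx.
Integrate the LHS by parts once:
  ∫_0^π −u'' v dx = −[u'(x) v(x)]_0^π + ∫_0^π u'(x) v'(x) dx.
Thus ∫_0^π u'(x) v'(x) dx = ∫_0^π f(x) v(x) dx + [u'(x) v(x)]_0^π.
Choose V so that boundary terms are either known or forced to vanish.
u has homogeneous Neumann: u'(0) = u'(π) = 0. So [u' v]_0^π = 0·v(π) − 0·v(0) = 0 for any v; take V = H^1(0, π).
Weak formulation: find u (satisfying any essential BC) such that ∫_0^π u'(x) v'(x) dx = ∫_0^π f v dx for all v ∈ V (homogeneous Neumann, so boundary terms vanish).
Substituting f(x) = 2*cos(3*x), the right-hand side is ∫_0^π (2*cos(3*x)) v dx.
Compatibility check (pure Neumann): taking v ≡ 1 ∈ V gives 0 = ∫_0^π f dx + (0) − (0), i.e. ∫_0^π f dx must equal u'(0) − u'(π) = 0. Indeed ∫_0^π (2*cos(3*x)) dx = 0, so the data are compatible. The solution is then unique only up to an additive constant (fix it e.g. by requiring ∫_0^π u dx = 0).


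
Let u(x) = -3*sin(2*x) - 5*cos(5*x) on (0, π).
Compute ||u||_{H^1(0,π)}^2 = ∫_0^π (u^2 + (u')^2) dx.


||u||_{H^1(0,π)}^2 = -1040/7 + 695*π/2

u'(x) = 25*sin(5*x) - 6*cos(2*x).
Expand u² and (u')² and integrate term by term on (0, π), using: for integers n ≥ 1, ∫_0^π sin²(nx) dx = ∫_0^π cos²(nx) dx = π/2; for n ≠ n', ∫_0^π sin(nx)sin(n'x) dx = ∫_0^π cos(nx)cos(n'x) dx = 0; and by product-to-sum, ∫_0^π sin(nx)cos(n'x) dx = ½∫_0^π [sin((n+n')x) + sin((n−n')x)] dx, which is 0 when n+n' is even and 2n/(n²−n'²) when n+n' is odd (it need not vanish on (0, π)).
  u² squared terms: (-5)²·∫cos(5x)² dx = 25·π/2 = 25*π/2;  (-3)²·∫sin(2x)² dx = 9·π/2 = 9*π/2.
  u² cross terms: 2·(-5)·(-3)·∫cos(5x)·sin(2x) dx = 30·(-4/21) = -40/7.
  So ∫_0^π u² dx = 25*π/2 + 9*π/2 − 40/7 = -40/7 + 17*π.
  (u')² squared terms: (-6)²·∫cos(2x)² dx = 36·π/2 = 18*π;  (25)²·∫sin(5x)² dx = 625·π/2 = 625*π/2.
  (u')² cross terms: 2·(-6)·(25)·∫cos(2x)·sin(5x) dx = -300·(10/21) = -1000/7.
  So ∫_0^π (u')² dx = 18*π + 625*π/2 − 1000/7 = -1000/7 + 661*π/2.
||u||_{H^1}^2 = (-40/7 + 17*π) + (-1000/7 + 661*π/2) = -1040/7 + 695*π/2.


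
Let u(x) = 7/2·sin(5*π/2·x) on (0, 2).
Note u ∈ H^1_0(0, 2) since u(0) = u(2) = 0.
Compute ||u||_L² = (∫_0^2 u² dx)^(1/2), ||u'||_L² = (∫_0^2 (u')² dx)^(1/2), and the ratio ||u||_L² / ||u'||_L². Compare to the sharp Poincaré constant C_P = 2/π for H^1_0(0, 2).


||u||_L² / ||u'||_L² = 2/(5*π) < C_P = 2/π.

u(x) = 7/2·sin(5*π/2·x), so u'(x) = 35*π*cos(5*π*x/2)/4.
Writing u(x) = A·sin(kπx/L) with A = 7/2 and k = 5, use ∫_0^L sin²(kπx/L) dx = L/2 and ∫_0^L cos²(kπx/L) dx = L/2.
u² = 49/4·sin²(5*π/2·x) and (u')² = 1225*π^2/16·cos²(5*π/2·x), and each of sin², cos² integrates to L/2 = 1 over (0, 2).
∫_0^2 u² dx = 49/4, so ||u||_L² = 7/2.
∫_0^2 (u')² dx = 1225*π^2/16, so ||u'||_L² = 35*π/4.
Ratio ||u||_L² / ||u'||_L² = 2/(5*π).
Sharp Poincaré constant on H^1_0(0, 2) is C_P = L/π = 2/π, achieved by sin(π/2·x).
This is the k = 5 harmonic; the ratio L/(kπ) is strictly less than C_P = L/π, consistent with the sharp inequality ||u||_L² ≤ C_P ||u'||_L².


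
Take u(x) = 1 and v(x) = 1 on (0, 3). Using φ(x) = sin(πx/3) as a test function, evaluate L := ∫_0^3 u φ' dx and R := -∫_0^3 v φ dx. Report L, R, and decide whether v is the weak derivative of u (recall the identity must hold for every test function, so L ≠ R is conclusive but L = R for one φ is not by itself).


LHS = 0, RHS = -6/π. No, v is not the weak derivative of u.

u(x) = 1, classical derivative u'(x) = 0.
φ(x) = sin(πx/3), so φ'(x) = π*cos(π*x/3)/3.
Note φ(0) = φ(3) = 0, so the boundary term u·φ vanishes.
LHS = ∫_0^3 u(x) φ'(x) dx = ∫_0^3 (π*cos(π*x/3)/3) dx. Term by term:
  ∫_0^3 π*cos(π*x/3)/3 dx = 0.
So LHS = 0.
∫_0^3 v(x) φ(x) dx = ∫_0^3 (sin(π*x/3)) dx. Term by term:
  ∫_0^3 sin(π*x/3) dx = 6/π.
So RHS = -∫_0^3 v(x) φ(x) dx = -6/π.
LHS − RHS = 6/π ≠ 0, so the identity fails.
(For a valid weak derivative the identity must hold for EVERY test function, in particular this one. The failure shows v is NOT the weak derivative of u.)
Correct weak derivative would be u'(x) = 0.


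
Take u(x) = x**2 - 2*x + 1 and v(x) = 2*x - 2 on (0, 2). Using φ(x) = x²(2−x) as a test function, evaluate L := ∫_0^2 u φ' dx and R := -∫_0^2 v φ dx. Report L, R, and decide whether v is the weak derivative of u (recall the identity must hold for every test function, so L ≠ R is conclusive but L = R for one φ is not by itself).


LHS = -8/15, RHS = -8/15. Yes, v = u' weakly.

u(x) = x**2 - 2*x + 1, classical derivative u'(x) = 2*x - 2.
φ(x) = x²(2−x), so φ'(x) = x*(4 - 3*x).
Note φ(0) = φ(2) = 0, so the boundary term u·φ vanishes.
LHS = ∫_0^2 u(x) φ'(x) dx = ∫_0^2 (-3*x^4 + 10*x^3 - 11*x^2 + 4*x) dx. Term by term:
  ∫_0^2 -3*x^4 dx = -96/5;  ∫_0^2 10*x^3 dx = 40;  ∫_0^2 -11*x^2 dx = -88/3;
  ∫_0^2 4*x dx = 8.
Sum: -96/5 + 40 − 88/3 + 8 = -8/15.
So LHS = -8/15.
∫_0^2 v(x) φ(x) dx = ∫_0^2 (-2*x^4 + 6*x^3 - 4*x^2) dx. Term by term:
  ∫_0^2 -2*x^4 dx = -64/5;  ∫_0^2 6*x^3 dx = 24;  ∫_0^2 -4*x^2 dx = -32/3.
Sum: -64/5 + 24 − 32/3 = 8/15.
So RHS = -∫_0^2 v(x) φ(x) dx = -8/15.
LHS = RHS, so the identity holds for this test φ.
Moreover u is smooth here and v(x) = u'(x) = 2*x - 2 pointwise, so the identity holds for every test function. Hence v is the weak derivative of u.


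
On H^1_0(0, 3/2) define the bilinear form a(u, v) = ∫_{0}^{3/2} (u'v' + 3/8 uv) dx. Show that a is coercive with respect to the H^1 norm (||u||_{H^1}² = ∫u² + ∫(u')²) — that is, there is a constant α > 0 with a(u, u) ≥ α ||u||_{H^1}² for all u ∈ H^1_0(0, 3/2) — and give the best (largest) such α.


α = (27 + 32*π^2)/(8*(9 + 4*π^2))

Coercivity of a(·,·) on H^1_0(0, 3/2) means a(u, u) ≥ α ||u||_{H^1}² for every u ∈ H^1_0.
The interval has length L = 3/2, and Poincaré/coercivity depend only on L. Here a(u, u) = ∫(u')² + (3/8)·∫u².
Here 0 < c = 3/8 < 1. The condition a(u,u) ≥ α||u||_{H^1}² reads (1−α)∫(u')² ≥ (α−c)∫u². Any admissible α is ≤ 1 (rapidly oscillating u have ∫u²/∫(u')² → 0), and α = 1 would force 0 ≥ (1−c)∫u², impossible since c < 1; so 1−α > 0. By the sharp Poincaré inequality on H^1_0 of an interval of length L, ∫(u')² ≥ (π/L)²∫u² with equality for the first sine mode sin(π(x−x₀)/L) (x₀ the left endpoint), so the inequality holds for all u iff (1−α)(π/L)² ≥ α − c, i.e. α ≤ ((π/L)² + c)/((π/L)² + 1) = (1 + c(L/π)²)/(1 + (L/π)²). With (π/L)² = 4*π^2/9 and c = 3/8, the largest admissible constant is α = ((π/L)² + c)/((π/L)² + 1).
Simplifying, α = (27 + 32*π^2)/(8*(9 + 4*π^2)).


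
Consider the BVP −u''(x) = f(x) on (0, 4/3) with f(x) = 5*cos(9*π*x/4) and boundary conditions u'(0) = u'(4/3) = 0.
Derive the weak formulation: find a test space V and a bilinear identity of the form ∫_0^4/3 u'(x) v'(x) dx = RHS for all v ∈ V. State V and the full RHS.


V = H^1(0, 4/3) (no boundary constraint on v; u is determined up to an additive constant); weak form: ∫_0^4/3 u'v' dx = ∫_0^4/3 (5*cos(9*π*x/4)) v dx for all v ∈ V.

Multiply both sides by a test function v and integrate from 0 to 4/3:
  ∫_0^4/3 −u''(x) v(x) dx = ∫_0^4/3 f(x) v(x) dx.
Integrate the LHS by parts once:
  ∫_0^4/3 −u'' v dx = −[u'(x) v(x)]_0^4/3 + ∫_0^4/3 u'(x) v'(x) dx.
Thus ∫_0^4/3 u'(x) v'(x) dx = ∫_0^4/3 f(x) v(x) dx + [u'(x) v(x)]_0^4/3.
Choose V so that boundary terms are either known or forced to vanish.
u has homogeneous Neumann: u'(0) = u'(4/3) = 0. So [u' v]_0^4/3 = 0·v(4/3) − 0·v(0) = 0 for any v; take V = H^1(0, 4/3).
Weak formulation: find u (satisfying any essential BC) such that ∫_0^4/3 u'(x) v'(x) dx = ∫_0^4/3 f v dx for all v ∈ V (homogeneous Neumann, so boundary terms vanish).
Substituting f(x) = 5*cos(9*π*x/4), the right-hand side is ∫_0^4/3 (5*cos(9*π*x/4)) v dx.
Compatibility check (pure Neumann): taking v ≡ 1 ∈ V gives 0 = ∫_0^4/3 f dx + (0) − (0), i.e. ∫_0^4/3 f dx must equal u'(0) − u'(4/3) = 0. Indeed ∫_0^4/3 (5*cos(9*π*x/4)) dx = 0, so the data are compatible. The solution is then unique only up to an additive constant (fix it e.g. by requiring ∫_0^4/3 u dx = 0).


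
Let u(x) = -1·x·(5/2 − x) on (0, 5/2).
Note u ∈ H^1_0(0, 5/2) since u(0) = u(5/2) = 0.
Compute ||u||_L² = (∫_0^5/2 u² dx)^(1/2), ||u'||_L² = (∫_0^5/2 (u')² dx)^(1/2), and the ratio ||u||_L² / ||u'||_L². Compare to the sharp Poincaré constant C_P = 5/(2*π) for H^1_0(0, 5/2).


||u||_L² / ||u'||_L² = sqrt(10)/4 < C_P = 5/(2*π).

u(x) = -1·x·(5/2 − x), so u'(x) = 2*x - 5/2.
u(x) = -1·x·(5/2 − x) vanishes at x = 0 and x = 5/2, so u ∈ H^1_0(0, 5/2). Differentiate via the product rule and integrate the resulting polynomials term by term.
  ∫_0^5/2 u² dx = ∫_0^5/2 (x^4 - 5*x^3 + 25*x^2/4) dx. Term by term:
    ∫_0^5/2 x^4 dx = 625/32;  ∫_0^5/2 -5*x^3 dx = -3125/64;  ∫_0^5/2 25*x^2/4 dx = 3125/96.
  Sum: 625/32 − 3125/64 + 3125/96 = 625/192.
  ∫_0^5/2 (u')² dx = ∫_0^5/2 (4*x^2 - 10*x + 25/4) dx. Term by term:
    ∫_0^5/2 4*x^2 dx = 125/6;  ∫_0^5/2 -10*x dx = -125/4;  ∫_0^5/2 25/4 dx = 125/8.
  Sum: 125/6 − 125/4 + 125/8 = 125/24.
∫_0^5/2 u² dx = 625/192, so ||u||_L² = 25*sqrt(3)/24.
∫_0^5/2 (u')² dx = 125/24, so ||u'||_L² = 5*sqrt(30)/12.
Ratio ||u||_L² / ||u'||_L² = sqrt(10)/4.
Sharp Poincaré constant on H^1_0(0, 5/2) is C_P = L/π = 5/(2*π), achieved by sin(2*π/5·x).
A polynomial bump cannot attain the sharp Poincaré constant (only the first sine eigenfunction does), so the ratio is strictly less than C_P, consistent with ||u||_L² ≤ C_P ||u'||_L².


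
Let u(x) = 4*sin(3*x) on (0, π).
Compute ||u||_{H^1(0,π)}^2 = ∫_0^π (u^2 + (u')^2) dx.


||u||_{H^1(0,π)}^2 = 80*π

u'(x) = 12*cos(3*x).
Expand u² and (u')² and integrate term by term on (0, π), using: for integers n ≥ 1, ∫_0^π sin²(nx) dx = ∫_0^π cos²(nx) dx = π/2; for n ≠ n', ∫_0^π sin(nx)sin(n'x) dx = ∫_0^π cos(nx)cos(n'x) dx = 0; and by product-to-sum, ∫_0^π sin(nx)cos(n'x) dx = ½∫_0^π [sin((n+n')x) + sin((n−n')x)] dx, which is 0 when n+n' is even and 2n/(n²−n'²) when n+n' is odd (it need not vanish on (0, π)).
  u² squared terms: (4)²·∫sin(3x)² dx = 16·π/2 = 8*π.
  So ∫_0^π u² dx = 8*π.
  (u')² squared terms: (12)²·∫cos(3x)² dx = 144·π/2 = 72*π.
  So ∫_0^π (u')² dx = 72*π.
||u||_{H^1}^2 = (8*π) + (72*π) = 80*π.


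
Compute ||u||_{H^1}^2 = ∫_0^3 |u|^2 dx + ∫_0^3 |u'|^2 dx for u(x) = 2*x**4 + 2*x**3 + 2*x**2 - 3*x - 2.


||u||_{H^1}^2 = 1880304/35

The H^1 norm (squared) on an interval (0, L) is
  ||u||_{H^1}^2 = ∫_0^L u(x)^2 dx + ∫_0^L u'(x)^2 dx.
Compute u'(x) = 8*x**3 + 6*x**2 + 4*x - 3.
Then u(x)^2 = 4*x**8 + 8*x**7 + 12*x**6 - 4*x**5 - 16*x**4 - 20*x**3 + x**2 + 12*x + 4 and u'(x)^2 = 64*x**6 + 96*x**5 + 100*x**4 - 20*x**2 - 24*x + 9.
Integrate each monomial from 0 to 3 using ∫_0^3 c·x^n dx = c·3^(n+1)/(n+1):
  ∫_0^3 u(x)^2 dx = ∫_0^3 (4*x^8 + 8*x^7 + 12*x^6 - 4*x^5 - 16*x^4 - 20*x^3 + x^2 + 12*x + 4) dx. Term by term:
    ∫_0^3 4*x^8 dx = 8748;  ∫_0^3 8*x^7 dx = 6561;  ∫_0^3 12*x^6 dx = 26244/7;
    ∫_0^3 -4*x^5 dx = -486;  ∫_0^3 -16*x^4 dx = -3888/5;  ∫_0^3 -20*x^3 dx = -405;
    ∫_0^3 x^2 dx = 9;  ∫_0^3 12*x dx = 54;  ∫_0^3 4 dx = 12.
  Sum: 8748 + 6561 + 26244/7 − 486 − 3888/5 − 405 + 9 + 54 + 12 = 611259/35.
  ∫_0^3 u'(x)^2 dx = ∫_0^3 (64*x^6 + 96*x^5 + 100*x^4 - 20*x^2 - 24*x + 9) dx. Term by term:
    ∫_0^3 64*x^6 dx = 139968/7;  ∫_0^3 96*x^5 dx = 11664;  ∫_0^3 100*x^4 dx = 4860;
    ∫_0^3 -20*x^2 dx = -180;  ∫_0^3 -24*x dx = -108;  ∫_0^3 9 dx = 27.
  Sum: 139968/7 + 11664 + 4860 − 180 − 108 + 27 = 253809/7.
Adding: ||u||_{H^1}^2 = 611259/35 + 253809/7 = 1880304/35.


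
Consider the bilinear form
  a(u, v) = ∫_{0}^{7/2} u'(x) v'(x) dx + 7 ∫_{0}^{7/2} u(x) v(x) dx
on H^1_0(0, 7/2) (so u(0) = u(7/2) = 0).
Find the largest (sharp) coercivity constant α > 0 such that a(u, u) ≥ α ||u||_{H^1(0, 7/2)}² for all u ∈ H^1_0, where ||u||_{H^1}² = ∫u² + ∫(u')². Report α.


α = 1

Coercivity of a(·,·) on H^1_0(0, 7/2) means a(u, u) ≥ α ||u||_{H^1}² for every u ∈ H^1_0.
The interval has length L = 7/2, and Poincaré/coercivity depend only on L. Here a(u, u) = ∫(u')² + (7)·∫u².
Here c = 7 ≥ 1, so a(u,u) = ∫(u')² + c∫u² ≥ ∫(u')² + ∫u² = ||u||_{H^1}², i.e. α = 1 works. No larger α is possible: a(u,u) ≥ α||u||_{H^1}² means (1−α)∫(u')² ≥ (α−c)∫u², and for the modes u_n = sin(nπ(x−x₀)/L) (x₀ the left endpoint) one has ∫u_n²/∫(u_n')² = (L/(nπ))² → 0, so a(u_n,u_n)/||u_n||_{H^1}² → 1. Hence the optimal constant is α = 1.
Therefore α = 1.


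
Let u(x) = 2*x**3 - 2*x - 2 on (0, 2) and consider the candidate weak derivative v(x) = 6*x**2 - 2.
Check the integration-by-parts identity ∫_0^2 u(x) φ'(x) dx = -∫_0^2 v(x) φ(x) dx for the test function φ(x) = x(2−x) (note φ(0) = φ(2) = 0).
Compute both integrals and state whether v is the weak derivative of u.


LHS = -104/15, RHS = -104/15. Yes, v = u' weakly.

u(x) = 2*x**3 - 2*x - 2, classical derivative u'(x) = 6*x**2 - 2.
φ(x) = x(2−x), so φ'(x) = 2 - 2*x.
Note φ(0) = φ(2) = 0, so the boundary term u·φ vanishes.
LHS = ∫_0^2 u(x) φ'(x) dx = ∫_0^2 (-4*x^4 + 4*x^3 + 4*x^2 - 4) dx. Term by term:
  ∫_0^2 -4*x^4 dx = -128/5;  ∫_0^2 4*x^3 dx = 16;  ∫_0^2 4*x^2 dx = 32/3;
  ∫_0^2 -4 dx = -8.
Sum: -128/5 + 16 + 32/3 − 8 = -104/15.
So LHS = -104/15.
∫_0^2 v(x) φ(x) dx = ∫_0^2 (-6*x^4 + 12*x^3 + 2*x^2 - 4*x) dx. Term by term:
  ∫_0^2 -6*x^4 dx = -192/5;  ∫_0^2 12*x^3 dx = 48;  ∫_0^2 2*x^2 dx = 16/3;
  ∫_0^2 -4*x dx = -8.
Sum: -192/5 + 48 + 16/3 − 8 = 104/15.
So RHS = -∫_0^2 v(x) φ(x) dx = -104/15.
LHS = RHS, so the identity holds for this test φ.
Moreover u is smooth here and v(x) = u'(x) = 6*x**2 - 2 pointwise, so the identity holds for every test function. Hence v is the weak derivative of u.


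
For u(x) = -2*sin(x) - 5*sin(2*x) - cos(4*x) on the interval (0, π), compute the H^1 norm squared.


||u||_{H^1(0,π)}^2 = -136/15 + 75*π

u'(x) = 4*sin(4*x) - 2*cos(x) - 10*cos(2*x).
Expand u² and (u')² and integrate term by term on (0, π), using: for integers n ≥ 1, ∫_0^π sin²(nx) dx = ∫_0^π cos²(nx) dx = π/2; for n ≠ n', ∫_0^π sin(nx)sin(n'x) dx = ∫_0^π cos(nx)cos(n'x) dx = 0; and by product-to-sum, ∫_0^π sin(nx)cos(n'x) dx = ½∫_0^π [sin((n+n')x) + sin((n−n')x)] dx, which is 0 when n+n' is even and 2n/(n²−n'²) when n+n' is odd (it need not vanish on (0, π)).
  u² squared terms: (-1)²·∫cos(4x)² dx = 1·π/2 = π/2;  (-5)²·∫sin(2x)² dx = 25·π/2 = 25*π/2;  (-2)²·∫sin(x)² dx = 4·π/2 = 2*π.
  u² cross terms: 2·(-1)·(-5)·∫cos(4x)·sin(2x) dx = 10·(0) = 0;  2·(-1)·(-2)·∫cos(4x)·sin(x) dx = 4·(-2/15) = -8/15;  2·(-5)·(-2)·∫sin(2x)·sin(x) dx = 20·(0) = 0.
  So ∫_0^π u² dx = π/2 + 25*π/2 + 2*π + 0 − 8/15 + 0 = -8/15 + 15*π.
  (u')² squared terms: (-10)²·∫cos(2x)² dx = 100·π/2 = 50*π;  (-2)²·∫cos(x)² dx = 4·π/2 = 2*π;  (4)²·∫sin(4x)² dx = 16·π/2 = 8*π.
  (u')² cross terms: 2·(-10)·(-2)·∫cos(2x)·cos(x) dx = 40·(0) = 0;  2·(-10)·(4)·∫cos(2x)·sin(4x) dx = -80·(0) = 0;  2·(-2)·(4)·∫cos(x)·sin(4x) dx = -16·(8/15) = -128/15.
  So ∫_0^π (u')² dx = 50*π + 2*π + 8*π + 0 + 0 − 128/15 = -128/15 + 60*π.
||u||_{H^1}^2 = (-8/15 + 15*π) + (-128/15 + 60*π) = -136/15 + 75*π.


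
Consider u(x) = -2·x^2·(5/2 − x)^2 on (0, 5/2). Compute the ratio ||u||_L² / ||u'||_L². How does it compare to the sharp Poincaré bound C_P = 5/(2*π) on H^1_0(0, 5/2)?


||u||_L² / ||u'||_L² = 5*sqrt(3)/12 < C_P = 5/(2*π).

u(x) = -2·x^2·(5/2 − x)^2, so u'(x) = x*(-8*x^2 + 30*x - 25).
u(x) = -2·x^2·(5/2 − x)^2 vanishes at x = 0 and x = 5/2, so u ∈ H^1_0(0, 5/2). Differentiate via the product rule and integrate the resulting polynomials term by term.
  ∫_0^5/2 u² dx = ∫_0^5/2 (4*x^8 - 40*x^7 + 150*x^6 - 250*x^5 + 625*x^4/4) dx. Term by term:
    ∫_0^5/2 4*x^8 dx = 1953125/1152;  ∫_0^5/2 -40*x^7 dx = -1953125/256;  ∫_0^5/2 150*x^6 dx = 5859375/448;
    ∫_0^5/2 -250*x^5 dx = -1953125/192;  ∫_0^5/2 625*x^4/4 dx = 390625/128.
  Sum: 1953125/1152 − 1953125/256 + 5859375/448 − 1953125/192 + 390625/128 = 390625/16128.
  ∫_0^5/2 (u')² dx = ∫_0^5/2 (64*x^6 - 480*x^5 + 1300*x^4 - 1500*x^3 + 625*x^2) dx. Term by term:
    ∫_0^5/2 64*x^6 dx = 78125/14;  ∫_0^5/2 -480*x^5 dx = -78125/4;  ∫_0^5/2 1300*x^4 dx = 203125/8;
    ∫_0^5/2 -1500*x^3 dx = -234375/16;  ∫_0^5/2 625*x^2 dx = 78125/24.
  Sum: 78125/14 − 78125/4 + 203125/8 − 234375/16 + 78125/24 = 15625/336.
∫_0^5/2 u² dx = 390625/16128, so ||u||_L² = 625*sqrt(7)/336.
∫_0^5/2 (u')² dx = 15625/336, so ||u'||_L² = 125*sqrt(21)/84.
Ratio ||u||_L² / ||u'||_L² = 5*sqrt(3)/12.
Sharp Poincaré constant on H^1_0(0, 5/2) is C_P = L/π = 5/(2*π), achieved by sin(2*π/5·x).
A polynomial bump cannot attain the sharp Poincaré constant (only the first sine eigenfunction does), so the ratio is strictly less than C_P, consistent with ||u||_L² ≤ C_P ||u'||_L².


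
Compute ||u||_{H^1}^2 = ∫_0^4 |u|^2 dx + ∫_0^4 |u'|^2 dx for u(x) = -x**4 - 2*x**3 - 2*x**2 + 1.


||u||_{H^1}^2 = 10943740/63

The H^1 norm (squared) on an interval (0, L) is
  ||u||_{H^1}^2 = ∫_0^L u(x)^2 dx + ∫_0^L u'(x)^2 dx.
Compute u'(x) = -4*x**3 - 6*x**2 - 4*x.
Then u(x)^2 = x**8 + 4*x**7 + 8*x**6 + 8*x**5 + 2*x**4 - 4*x**3 - 4*x**2 + 1 and u'(x)^2 = 16*x**6 + 48*x**5 + 68*x**4 + 48*x**3 + 16*x**2.
Integrate each monomial from 0 to 4 using ∫_0^4 c·x^n dx = c·4^(n+1)/(n+1):
  ∫_0^4 u(x)^2 dx = ∫_0^4 (x^8 + 4*x^7 + 8*x^6 + 8*x^5 + 2*x^4 - 4*x^3 - 4*x^2 + 1) dx. Term by term:
    ∫_0^4 x^8 dx = 262144/9;  ∫_0^4 4*x^7 dx = 32768;  ∫_0^4 8*x^6 dx = 131072/7;
    ∫_0^4 8*x^5 dx = 16384/3;  ∫_0^4 2*x^4 dx = 2048/5;  ∫_0^4 -4*x^3 dx = -256;
    ∫_0^4 -4*x^2 dx = -256/3;  ∫_0^4 1 dx = 4.
  Sum: 262144/9 + 32768 + 131072/7 + 16384/3 + 2048/5 − 256 − 256/3 + 4 = 27138284/315.
  ∫_0^4 u'(x)^2 dx = ∫_0^4 (16*x^6 + 48*x^5 + 68*x^4 + 48*x^3 + 16*x^2) dx. Term by term:
    ∫_0^4 16*x^6 dx = 262144/7;  ∫_0^4 48*x^5 dx = 32768;  ∫_0^4 68*x^4 dx = 69632/5;
    ∫_0^4 48*x^3 dx = 3072;  ∫_0^4 16*x^2 dx = 1024/3.
  Sum: 262144/7 + 32768 + 69632/5 + 3072 + 1024/3 = 9193472/105.
Adding: ||u||_{H^1}^2 = 27138284/315 + 9193472/105 = 10943740/63.


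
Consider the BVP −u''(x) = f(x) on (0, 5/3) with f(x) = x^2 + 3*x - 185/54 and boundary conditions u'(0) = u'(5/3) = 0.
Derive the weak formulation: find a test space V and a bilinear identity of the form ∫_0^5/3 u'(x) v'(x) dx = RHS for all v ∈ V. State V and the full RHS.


V = H^1(0, 5/3) (no boundary constraint on v; u is determined up to an additive constant); weak form: ∫_0^5/3 u'v' dx = ∫_0^5/3 (x^2 + 3*x - 185/54) v dx for all v ∈ V.

Multiply both sides by a test function v and integrate from 0 to 5/3:
  ∫_0^5/3 −u''(x) v(x) dx = ∫_0^5/3 f(x) v(x) dx.
Integrate the LHS by parts once:
  ∫_0^5/3 −u'' v dx = −[u'(x) v(x)]_0^5/3 + ∫_0^5/3 u'(x) v'(x) dx.
Thus ∫_0^5/3 u'(x) v'(x) dx = ∫_0^5/3 f(x) v(x) dx + [u'(x) v(x)]_0^5/3.
Choose V so that boundary terms are either known or forced to vanish.
u has homogeneous Neumann: u'(0) = u'(5/3) = 0. So [u' v]_0^5/3 = 0·v(5/3) − 0·v(0) = 0 for any v; take V = H^1(0, 5/3).
Weak formulation: find u (satisfying any essential BC) such that ∫_0^5/3 u'(x) v'(x) dx = ∫_0^5/3 f v dx for all v ∈ V (homogeneous Neumann, so boundary terms vanish).
Substituting f(x) = x^2 + 3*x - 185/54, the right-hand side is ∫_0^5/3 (x^2 + 3*x - 185/54) v dx.
Compatibility check (pure Neumann): taking v ≡ 1 ∈ V gives 0 = ∫_0^5/3 f dx + (0) − (0), i.e. ∫_0^5/3 f dx must equal u'(0) − u'(5/3) = 0. Indeed ∫_0^5/3 (x^2 + 3*x - 185/54) dx = 0, so the data are compatible. The solution is then unique only up to an additive constant (fix it e.g. by requiring ∫_0^5/3 u dx = 0).


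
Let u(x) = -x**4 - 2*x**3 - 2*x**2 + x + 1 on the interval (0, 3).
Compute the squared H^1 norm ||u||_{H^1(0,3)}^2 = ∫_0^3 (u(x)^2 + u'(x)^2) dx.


||u||_{H^1}^2 = 1635927/70

The H^1 norm (squared) on an interval (0, L) is
  ||u||_{H^1}^2 = ∫_0^L u(x)^2 dx + ∫_0^L u'(x)^2 dx.
Compute u'(x) = -4*x**3 - 6*x**2 - 4*x + 1.
Then u(x)^2 = x**8 + 4*x**7 + 8*x**6 + 6*x**5 - 2*x**4 - 8*x**3 - 3*x**2 + 2*x + 1 and u'(x)^2 = 16*x**6 + 48*x**5 + 68*x**4 + 40*x**3 + 4*x**2 - 8*x + 1.
Integrate each monomial from 0 to 3 using ∫_0^3 c·x^n dx = c·3^(n+1)/(n+1):
  ∫_0^3 u(x)^2 dx = ∫_0^3 (x^8 + 4*x^7 + 8*x^6 + 6*x^5 - 2*x^4 - 8*x^3 - 3*x^2 + 2*x + 1) dx. Term by term:
    ∫_0^3 x^8 dx = 2187;  ∫_0^3 4*x^7 dx = 6561/2;  ∫_0^3 8*x^6 dx = 17496/7;
    ∫_0^3 6*x^5 dx = 729;  ∫_0^3 -2*x^4 dx = -486/5;  ∫_0^3 -8*x^3 dx = -162;
    ∫_0^3 -3*x^2 dx = -27;  ∫_0^3 2*x dx = 9;  ∫_0^3 1 dx = 3.
  Sum: 2187 + 6561/2 + 17496/7 + 729 − 486/5 − 162 − 27 + 9 + 3 = 589521/70.
  ∫_0^3 u'(x)^2 dx = ∫_0^3 (16*x^6 + 48*x^5 + 68*x^4 + 40*x^3 + 4*x^2 - 8*x + 1) dx. Term by term:
    ∫_0^3 16*x^6 dx = 34992/7;  ∫_0^3 48*x^5 dx = 5832;  ∫_0^3 68*x^4 dx = 16524/5;
    ∫_0^3 40*x^3 dx = 810;  ∫_0^3 4*x^2 dx = 36;  ∫_0^3 -8*x dx = -36;
    ∫_0^3 1 dx = 3.
  Sum: 34992/7 + 5832 + 16524/5 + 810 + 36 − 36 + 3 = 523203/35.
Adding: ||u||_{H^1}^2 = 589521/70 + 523203/35 = 1635927/70.


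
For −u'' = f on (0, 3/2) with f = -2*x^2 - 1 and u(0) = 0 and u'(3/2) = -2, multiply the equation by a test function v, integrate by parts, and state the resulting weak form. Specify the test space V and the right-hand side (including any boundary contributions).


V = {v ∈ H^1(0, 3/2) : v(0) = 0} (test functions vanish at x = 0 where u is specified); weak form: ∫_0^3/2 u'v' dx = ∫_0^3/2 (-2*x^2 - 1) v dx − 2·v(3/2) for all v ∈ V.

Multiply both sides by a test function v and integrate from 0 to 3/2:
  ∫_0^3/2 −u''(x) v(x) dx = ∫_0^3/2 f(x) v(x) dx.
Integrate the LHS by parts once:
  ∫_0^3/2 −u'' v dx = −[u'(x) v(x)]_0^3/2 + ∫_0^3/2 u'(x) v'(x) dx.
Thus ∫_0^3/2 u'(x) v'(x) dx = ∫_0^3/2 f(x) v(x) dx + [u'(x) v(x)]_0^3/2.
Choose V so that boundary terms are either known or forced to vanish.
Mixed BC: u(0) = 0 (Dirichlet) and u'(3/2) = -2 (Neumann). Define V = {v ∈ H^1(0, 3/2) : v(0) = 0}. Then [u' v]_0^3/2 = u'(3/2)·v(3/2) − u'(0)·0 = − 2·v(3/2).
Weak formulation: find u (satisfying any essential BC) such that ∫_0^3/2 u'(x) v'(x) dx = ∫_0^3/2 f v dx − 2·v(3/2) for all v ∈ V (Dirichlet at 0 absorbed into V; Neumann datum at x = 3/2 contributes the boundary term).
Substituting f(x) = -2*x^2 - 1, the right-hand side is ∫_0^3/2 (-2*x^2 - 1) v dx − 2·v(3/2).
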